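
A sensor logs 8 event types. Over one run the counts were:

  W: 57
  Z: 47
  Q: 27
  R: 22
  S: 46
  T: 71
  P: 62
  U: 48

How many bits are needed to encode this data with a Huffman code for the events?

Merge the two smallest weights repeatedly:
R(22) + Q(27) → 49
S(46) + Z(47) → 93
U(48) + 49 → 97
W(57) + P(62) → 119
T(71) + 93 → 164
97 + 119 → 216
164 + 216 → 380
The encoded length is the sum of every internal node's weight: 49 + 93 + 97 + 119 + 164 + 216 + 380 = 1118 bits.

1118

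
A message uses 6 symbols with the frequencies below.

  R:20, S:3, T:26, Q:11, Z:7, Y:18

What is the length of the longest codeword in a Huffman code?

Merge the two lowest-weight nodes at each step:
S(3) + Z(7) → 10
10 + Q(11) → 21
Y(18) + R(20) → 38
21 + T(26) → 47
38 + 47 → 85
The first pair merged (S, Z) ends up deepest, at depth 4.

4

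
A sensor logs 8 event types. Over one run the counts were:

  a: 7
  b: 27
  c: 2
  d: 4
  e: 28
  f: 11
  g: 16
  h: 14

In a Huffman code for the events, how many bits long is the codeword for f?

Repeatedly merge the two smallest:
merge c(2) and d(4): 6
merge 6 and a(7): 13
merge f(11) and 13: 24
merge h(14) and g(16): 30
merge 24 and b(27): 51
merge e(28) and 30: 58
merge 51 and 58: 109
f sits 3 levels below the root, so its codeword is 3 bits.

3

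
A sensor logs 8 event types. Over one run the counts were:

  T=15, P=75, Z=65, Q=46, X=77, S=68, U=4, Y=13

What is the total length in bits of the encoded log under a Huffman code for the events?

Greedily combine the two least-frequent nodes:
U(4) + Y(13) → 17
T(15) + 17 → 32
32 + Q(46) → 78
Z(65) + S(68) → 133
P(75) + X(77) → 152
78 + 133 → 211
152 + 211 → 363
Each symbol's bit-cost is frequency × depth; summing gives 986 bits (equivalently 17 + 32 + 78 + 133 + 152 + 211 + 363).

986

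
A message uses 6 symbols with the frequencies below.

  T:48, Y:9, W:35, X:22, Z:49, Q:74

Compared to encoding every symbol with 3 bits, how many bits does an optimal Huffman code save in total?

140

Fixed-length: 3 bits × 237 symbols = 711 bits.
Huffman merges:
merge Y(9) and X(22): 31
merge 31 and W(35): 66
merge T(48) and Z(49): 97
merge 66 and Q(74): 140
merge 97 and 140: 237
Huffman total = 31 + 66 + 97 + 140 + 237 = 571 bits.
Saving = 711 − 571 = 140 bits.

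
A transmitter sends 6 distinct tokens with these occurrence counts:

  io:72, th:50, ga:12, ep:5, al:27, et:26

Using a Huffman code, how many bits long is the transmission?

Greedily combine the two least-frequent nodes:
merge ep(5) and ga(12): 17
merge 17 and et(26): 43
merge al(27) and 43: 70
merge th(50) and 70: 120
merge io(72) and 120: 192
The encoded length is the sum of every internal node's weight: 17 + 43 + 70 + 120 + 192 = 442 bits.

442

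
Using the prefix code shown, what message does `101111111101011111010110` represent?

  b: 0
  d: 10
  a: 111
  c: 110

daacdacdc

Read left to right; each codeword is recognised as soon as it completes (prefix code):
  10→d | 111→a | 111→a | 110→c | 10→d | 111→a | 110→c | 10→d | 110→c
Decoded message: daacdacdc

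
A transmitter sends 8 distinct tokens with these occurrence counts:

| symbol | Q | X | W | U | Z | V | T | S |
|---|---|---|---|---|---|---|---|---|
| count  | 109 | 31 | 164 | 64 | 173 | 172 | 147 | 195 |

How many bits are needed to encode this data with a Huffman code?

Merge the two smallest weights repeatedly:
X(31) + U(64) → 95
95 + Q(109) → 204
T(147) + W(164) → 311
V(172) + Z(173) → 345
S(195) + 204 → 399
311 + 345 → 656
399 + 656 → 1055
The encoded length is the sum of every internal node's weight: 95 + 204 + 311 + 345 + 399 + 656 + 1055 = 3065 bits.

3065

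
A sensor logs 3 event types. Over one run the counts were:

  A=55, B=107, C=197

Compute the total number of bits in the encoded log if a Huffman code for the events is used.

Merge the two smallest weights repeatedly:
combine A(55), B(107) → 162
combine 162, C(197) → 359
Total encoded bits = sum of merged weights = 162 + 359 = 521.

521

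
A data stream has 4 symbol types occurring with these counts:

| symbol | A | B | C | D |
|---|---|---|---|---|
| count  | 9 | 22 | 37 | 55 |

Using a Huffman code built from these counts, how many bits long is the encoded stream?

222

Greedily combine the two least-frequent nodes:
merge A(9) and B(22): 31
merge 31 and C(37): 68
merge D(55) and 68: 123
Each symbol's bit-cost is frequency × depth; summing gives 222 bits (equivalently 31 + 68 + 123).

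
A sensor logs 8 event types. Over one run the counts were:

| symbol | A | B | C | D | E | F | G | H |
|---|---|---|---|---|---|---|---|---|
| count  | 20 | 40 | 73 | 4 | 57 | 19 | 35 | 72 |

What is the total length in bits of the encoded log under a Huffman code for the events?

881

Build the Huffman tree bottom-up:
combine D(4), F(19) → 23
combine A(20), 23 → 43
combine G(35), B(40) → 75
combine 43, E(57) → 100
combine H(72), C(73) → 145
combine 75, 100 → 175
combine 145, 175 → 320
The encoded length is the sum of every internal node's weight: 23 + 43 + 75 + 100 + 145 + 175 + 320 = 881 bits.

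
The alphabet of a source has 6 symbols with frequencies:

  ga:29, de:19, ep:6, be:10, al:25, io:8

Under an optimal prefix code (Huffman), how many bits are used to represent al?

Build the tree from the bottom:
ep(6) + io(8) → 14
be(10) + 14 → 24
de(19) + 24 → 43
al(25) + ga(29) → 54
43 + 54 → 97
The subtree containing al is merged 2 times, so code length = 2.

2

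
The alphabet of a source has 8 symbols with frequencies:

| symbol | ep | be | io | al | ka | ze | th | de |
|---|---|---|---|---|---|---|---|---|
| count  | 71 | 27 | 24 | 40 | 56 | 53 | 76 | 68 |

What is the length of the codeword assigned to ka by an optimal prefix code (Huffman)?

3

Build the tree from the bottom:
io(24) + be(27) → 51
al(40) + 51 → 91
ze(53) + ka(56) → 109
de(68) + ep(71) → 139
th(76) + 91 → 167
109 + 139 → 248
167 + 248 → 415
ka sits 3 levels below the root, so its codeword is 3 bits.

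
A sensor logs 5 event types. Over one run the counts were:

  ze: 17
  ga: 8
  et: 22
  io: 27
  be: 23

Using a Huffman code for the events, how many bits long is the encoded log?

219

Merge the two smallest weights repeatedly:
ga(8) + ze(17) → 25
et(22) + be(23) → 45
25 + io(27) → 52
45 + 52 → 97
The encoded length is the sum of every internal node's weight: 25 + 45 + 52 + 97 = 219 bits.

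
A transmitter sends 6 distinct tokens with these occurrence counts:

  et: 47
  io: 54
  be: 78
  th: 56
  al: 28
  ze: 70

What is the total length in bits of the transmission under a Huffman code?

851

Build the Huffman tree bottom-up:
merge al(28) and et(47): 75
merge io(54) and th(56): 110
merge ze(70) and 75: 145
merge be(78) and 110: 188
merge 145 and 188: 333
Total encoded bits = sum of merged weights = 75 + 110 + 145 + 188 + 333 = 851.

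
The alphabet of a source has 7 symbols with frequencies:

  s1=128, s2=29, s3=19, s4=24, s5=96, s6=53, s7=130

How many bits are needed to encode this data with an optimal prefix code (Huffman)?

1198

Greedily combine the two least-frequent nodes:
combine s3(19), s4(24) → 43
combine s2(29), 43 → 72
combine s6(53), 72 → 125
combine s5(96), 125 → 221
combine s1(128), s7(130) → 258
combine 221, 258 → 479
Each symbol's bit-cost is frequency × depth; summing gives 1198 bits (equivalently 43 + 72 + 125 + 221 + 258 + 479).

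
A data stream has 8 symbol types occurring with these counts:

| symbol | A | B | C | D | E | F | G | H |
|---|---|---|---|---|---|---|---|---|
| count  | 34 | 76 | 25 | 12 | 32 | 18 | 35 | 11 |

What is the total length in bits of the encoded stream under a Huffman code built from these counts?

Merge the two smallest weights repeatedly:
H(11) + D(12) → 23
F(18) + 23 → 41
C(25) + E(32) → 57
A(34) + G(35) → 69
41 + 57 → 98
69 + B(76) → 145
98 + 145 → 243
Each symbol's bit-cost is frequency × depth; summing gives 676 bits (equivalently 23 + 41 + 57 + 69 + 98 + 145 + 243).

676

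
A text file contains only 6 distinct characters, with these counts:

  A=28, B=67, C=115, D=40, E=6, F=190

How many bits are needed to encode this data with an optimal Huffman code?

951

Build the Huffman tree bottom-up:
E(6) + A(28) → 34
34 + D(40) → 74
B(67) + 74 → 141
C(115) + 141 → 256
F(190) + 256 → 446
The encoded length is the sum of every internal node's weight: 34 + 74 + 141 + 256 + 446 = 951 bits.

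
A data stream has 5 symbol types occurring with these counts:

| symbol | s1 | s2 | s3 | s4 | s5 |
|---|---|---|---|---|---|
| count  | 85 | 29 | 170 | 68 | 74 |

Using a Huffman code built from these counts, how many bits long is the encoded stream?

938

Merge the two smallest weights repeatedly:
merge s2(29) and s4(68): 97
merge s5(74) and s1(85): 159
merge 97 and 159: 256
merge s3(170) and 256: 426
The encoded length is the sum of every internal node's weight: 97 + 159 + 256 + 426 = 938 bits.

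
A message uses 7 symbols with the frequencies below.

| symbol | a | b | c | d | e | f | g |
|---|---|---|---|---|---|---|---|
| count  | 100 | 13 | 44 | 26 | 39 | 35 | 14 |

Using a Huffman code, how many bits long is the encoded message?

693

Greedily combine the two least-frequent nodes:
combine b(13), g(14) → 27
combine d(26), 27 → 53
combine f(35), e(39) → 74
combine c(44), 53 → 97
combine 74, 97 → 171
combine a(100), 171 → 271
Each symbol's bit-cost is frequency × depth; summing gives 693 bits (equivalently 27 + 53 + 74 + 97 + 171 + 271).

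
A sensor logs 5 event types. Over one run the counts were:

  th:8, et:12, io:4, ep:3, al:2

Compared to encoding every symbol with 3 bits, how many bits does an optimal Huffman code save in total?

27

Fixed-length: 3 bits × 29 symbols = 87 bits.
Huffman merges:
combine al(2), ep(3) → 5
combine io(4), 5 → 9
combine th(8), 9 → 17
combine et(12), 17 → 29
Huffman total = 5 + 9 + 17 + 29 = 60 bits.
Saving = 87 − 60 = 27 bits.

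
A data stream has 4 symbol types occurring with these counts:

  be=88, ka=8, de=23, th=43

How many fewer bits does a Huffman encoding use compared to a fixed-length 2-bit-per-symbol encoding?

Fixed-length: 2 bits × 162 symbols = 324 bits.
Huffman merges:
ka(8) + de(23) → 31
31 + th(43) → 74
74 + be(88) → 162
Huffman total = 31 + 74 + 162 = 267 bits.
Saving = 324 − 267 = 57 bits.

57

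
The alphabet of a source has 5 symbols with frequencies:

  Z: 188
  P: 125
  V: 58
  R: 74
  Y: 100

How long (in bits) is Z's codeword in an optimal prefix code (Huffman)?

2

Huffman merges, smallest pair first:
combine V(58), R(74) → 132
combine Y(100), P(125) → 225
combine 132, Z(188) → 320
combine 225, 320 → 545
The subtree containing Z is merged 2 times, so code length = 2.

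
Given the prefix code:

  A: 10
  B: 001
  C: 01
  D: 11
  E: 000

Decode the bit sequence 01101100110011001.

CADBACAC

Read left to right; each codeword is recognised as soon as it completes (prefix code):
  01→C | 10→A | 11→D | 001→B | 10→A | 01→C | 10→A | 01→C
Decoded message: CADBACAC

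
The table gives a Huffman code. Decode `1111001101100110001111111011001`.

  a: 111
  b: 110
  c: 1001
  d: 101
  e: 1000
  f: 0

acdceaadc

Read left to right; each codeword is recognised as soon as it completes (prefix code):
  111→a | 1001→c | 101→d | 1001→c | 1000→e | 111→a | 111→a | 101→d | 1001→c
Decoded message: acdceaadc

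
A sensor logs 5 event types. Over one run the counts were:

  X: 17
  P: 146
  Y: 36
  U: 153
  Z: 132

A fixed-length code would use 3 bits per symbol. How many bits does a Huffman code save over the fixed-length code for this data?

Fixed-length: 3 bits × 484 symbols = 1452 bits.
Huffman merges:
X(17) + Y(36) → 53
53 + Z(132) → 185
P(146) + U(153) → 299
185 + 299 → 484
Huffman total = 53 + 185 + 299 + 484 = 1021 bits.
Saving = 1452 − 1021 = 431 bits.

431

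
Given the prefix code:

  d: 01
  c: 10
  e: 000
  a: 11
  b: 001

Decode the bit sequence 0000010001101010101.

Read left to right; each codeword is recognised as soon as it completes (prefix code):
  000→e | 001→b | 000→e | 11→a | 01→d | 01→d | 01→d | 01→d
Decoded message: ebeadddd

ebeadddd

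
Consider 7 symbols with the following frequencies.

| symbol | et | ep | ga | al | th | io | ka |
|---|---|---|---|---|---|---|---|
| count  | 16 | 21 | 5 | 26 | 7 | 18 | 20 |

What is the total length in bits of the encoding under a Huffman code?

304

Merge the two smallest weights repeatedly:
merge ga(5) and th(7): 12
merge 12 and et(16): 28
merge io(18) and ka(20): 38
merge ep(21) and al(26): 47
merge 28 and 38: 66
merge 47 and 66: 113
Total encoded bits = sum of merged weights = 12 + 28 + 38 + 47 + 66 + 113 = 304.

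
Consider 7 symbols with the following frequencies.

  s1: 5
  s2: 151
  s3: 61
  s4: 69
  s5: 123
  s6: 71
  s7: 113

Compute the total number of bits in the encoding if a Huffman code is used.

1571

Greedily combine the two least-frequent nodes:
merge s1(5) and s3(61): 66
merge 66 and s4(69): 135
merge s6(71) and s7(113): 184
merge s5(123) and 135: 258
merge s2(151) and 184: 335
merge 258 and 335: 593
The encoded length is the sum of every internal node's weight: 66 + 135 + 184 + 258 + 335 + 593 = 1571 bits.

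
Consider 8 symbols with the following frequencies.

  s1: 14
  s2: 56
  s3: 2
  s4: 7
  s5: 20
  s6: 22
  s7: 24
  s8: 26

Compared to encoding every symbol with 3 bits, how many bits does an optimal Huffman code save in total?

Fixed-length: 3 bits × 171 symbols = 513 bits.
Huffman merges:
s3(2) + s4(7) → 9
9 + s1(14) → 23
s5(20) + s6(22) → 42
23 + s7(24) → 47
s8(26) + 42 → 68
47 + s2(56) → 103
68 + 103 → 171
Huffman total = 9 + 23 + 42 + 47 + 68 + 103 + 171 = 463 bits.
Saving = 513 − 463 = 50 bits.

50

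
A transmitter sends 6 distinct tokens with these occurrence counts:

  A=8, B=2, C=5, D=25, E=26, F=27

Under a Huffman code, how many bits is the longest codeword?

Merge the two lowest-weight nodes at each step:
merge B(2) and C(5): 7
merge 7 and A(8): 15
merge 15 and D(25): 40
merge E(26) and F(27): 53
merge 40 and 53: 93
Maximum depth reached is 4.

4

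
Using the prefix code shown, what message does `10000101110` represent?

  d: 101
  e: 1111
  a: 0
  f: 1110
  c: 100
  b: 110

Read left to right; each codeword is recognised as soon as it completes (prefix code):
  100→c | 0→a | 0→a | 101→d | 110→b
Decoded message: caadb

caadb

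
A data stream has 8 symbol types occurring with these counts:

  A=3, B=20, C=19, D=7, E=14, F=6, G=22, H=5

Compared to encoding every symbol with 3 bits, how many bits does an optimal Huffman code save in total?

Fixed-length: 3 bits × 96 symbols = 288 bits.
Huffman merges:
combine A(3), H(5) → 8
combine F(6), D(7) → 13
combine 8, 13 → 21
combine E(14), C(19) → 33
combine B(20), 21 → 41
combine G(22), 33 → 55
combine 41, 55 → 96
Huffman total = 8 + 13 + 21 + 33 + 41 + 55 + 96 = 267 bits.
Saving = 288 − 267 = 21 bits.

21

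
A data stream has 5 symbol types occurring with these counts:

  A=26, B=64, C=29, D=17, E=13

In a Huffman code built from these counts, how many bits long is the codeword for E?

Repeatedly merge the two smallest:
merge E(13) and D(17): 30
merge A(26) and C(29): 55
merge 30 and 55: 85
merge B(64) and 85: 149
E sits 3 levels below the root, so its codeword is 3 bits.

3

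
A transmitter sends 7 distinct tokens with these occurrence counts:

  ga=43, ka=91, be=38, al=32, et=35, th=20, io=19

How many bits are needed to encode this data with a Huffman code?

739

Merge the two smallest weights repeatedly:
merge io(19) and th(20): 39
merge al(32) and et(35): 67
merge be(38) and 39: 77
merge ga(43) and 67: 110
merge 77 and ka(91): 168
merge 110 and 168: 278
Total encoded bits = sum of merged weights = 39 + 67 + 77 + 110 + 168 + 278 = 739.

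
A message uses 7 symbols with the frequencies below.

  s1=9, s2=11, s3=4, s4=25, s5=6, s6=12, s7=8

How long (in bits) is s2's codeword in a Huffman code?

3

Huffman merges, smallest pair first:
merge s3(4) and s5(6): 10
merge s7(8) and s1(9): 17
merge 10 and s2(11): 21
merge s6(12) and 17: 29
merge 21 and s4(25): 46
merge 29 and 46: 75
s2 sits 3 levels below the root, so its codeword is 3 bits.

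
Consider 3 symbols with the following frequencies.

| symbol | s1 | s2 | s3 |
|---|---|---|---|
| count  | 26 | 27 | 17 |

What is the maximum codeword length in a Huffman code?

Merge the two lowest-weight nodes at each step:
merge s3(17) and s1(26): 43
merge s2(27) and 43: 70
The rarest symbols sit at the bottom; the longest codeword is 2 bits.

2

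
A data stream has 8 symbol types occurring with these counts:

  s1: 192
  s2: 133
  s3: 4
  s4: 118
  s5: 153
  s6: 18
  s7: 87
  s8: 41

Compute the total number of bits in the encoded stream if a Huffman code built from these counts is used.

1978

Build the Huffman tree bottom-up:
combine s3(4), s6(18) → 22
combine 22, s8(41) → 63
combine 63, s7(87) → 150
combine s4(118), s2(133) → 251
combine 150, s5(153) → 303
combine s1(192), 251 → 443
combine 303, 443 → 746
The encoded length is the sum of every internal node's weight: 22 + 63 + 150 + 251 + 303 + 443 + 746 = 1978 bits.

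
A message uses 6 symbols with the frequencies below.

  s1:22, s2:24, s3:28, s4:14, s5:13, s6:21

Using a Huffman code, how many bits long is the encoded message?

Build the Huffman tree bottom-up:
s5(13) + s4(14) → 27
s6(21) + s1(22) → 43
s2(24) + 27 → 51
s3(28) + 43 → 71
51 + 71 → 122
The encoded length is the sum of every internal node's weight: 27 + 43 + 51 + 71 + 122 = 314 bits.

314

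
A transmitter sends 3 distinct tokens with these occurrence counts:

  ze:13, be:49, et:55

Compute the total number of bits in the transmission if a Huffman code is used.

Build the Huffman tree bottom-up:
combine ze(13), be(49) → 62
combine et(55), 62 → 117
Total encoded bits = sum of merged weights = 62 + 117 = 179.

179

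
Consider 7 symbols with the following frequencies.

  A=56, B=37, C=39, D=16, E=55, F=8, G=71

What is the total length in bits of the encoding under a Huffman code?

743

Greedily combine the two least-frequent nodes:
merge F(8) and D(16): 24
merge 24 and B(37): 61
merge C(39) and E(55): 94
merge A(56) and 61: 117
merge G(71) and 94: 165
merge 117 and 165: 282
Total encoded bits = sum of merged weights = 24 + 61 + 94 + 117 + 165 + 282 = 743.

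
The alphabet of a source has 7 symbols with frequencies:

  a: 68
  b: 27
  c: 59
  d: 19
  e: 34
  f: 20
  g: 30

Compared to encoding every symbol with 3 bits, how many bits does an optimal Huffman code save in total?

Fixed-length: 3 bits × 257 symbols = 771 bits.
Huffman merges:
d(19) + f(20) → 39
b(27) + g(30) → 57
e(34) + 39 → 73
57 + c(59) → 116
a(68) + 73 → 141
116 + 141 → 257
Huffman total = 39 + 57 + 73 + 116 + 141 + 257 = 683 bits.
Saving = 771 − 683 = 88 bits.

88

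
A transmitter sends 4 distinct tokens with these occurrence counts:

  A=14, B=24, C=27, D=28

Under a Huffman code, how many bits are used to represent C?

2

Build the tree from the bottom:
merge A(14) and B(24): 38
merge C(27) and D(28): 55
merge 38 and 55: 93
C's leaf is at depth 2, giving a 2-bit codeword.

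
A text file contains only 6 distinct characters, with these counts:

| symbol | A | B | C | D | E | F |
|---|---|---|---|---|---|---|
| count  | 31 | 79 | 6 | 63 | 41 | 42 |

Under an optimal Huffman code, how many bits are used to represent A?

Repeatedly merge the two smallest:
C(6) + A(31) → 37
37 + E(41) → 78
F(42) + D(63) → 105
78 + B(79) → 157
105 + 157 → 262
A sits 4 levels below the root, so its codeword is 4 bits.

4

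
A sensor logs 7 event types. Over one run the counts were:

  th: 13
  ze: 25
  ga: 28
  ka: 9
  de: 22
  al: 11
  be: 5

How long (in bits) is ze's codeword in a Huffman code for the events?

Build the tree from the bottom:
merge be(5) and ka(9): 14
merge al(11) and th(13): 24
merge 14 and de(22): 36
merge 24 and ze(25): 49
merge ga(28) and 36: 64
merge 49 and 64: 113
ze's leaf is at depth 2, giving a 2-bit codeword.

2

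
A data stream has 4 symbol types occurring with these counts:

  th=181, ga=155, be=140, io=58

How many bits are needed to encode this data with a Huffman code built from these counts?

Build the Huffman tree bottom-up:
io(58) + be(140) → 198
ga(155) + th(181) → 336
198 + 336 → 534
Each symbol's bit-cost is frequency × depth; summing gives 1068 bits (equivalently 198 + 336 + 534).

1068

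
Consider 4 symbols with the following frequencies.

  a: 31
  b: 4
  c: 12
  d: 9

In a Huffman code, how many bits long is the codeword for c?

Build the tree from the bottom:
combine b(4), d(9) → 13
combine c(12), 13 → 25
combine 25, a(31) → 56
c sits 2 levels below the root, so its codeword is 2 bits.

2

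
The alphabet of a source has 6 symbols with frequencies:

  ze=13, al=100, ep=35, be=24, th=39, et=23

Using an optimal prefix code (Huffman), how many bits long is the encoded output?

538

Merge the two smallest weights repeatedly:
combine ze(13), et(23) → 36
combine be(24), ep(35) → 59
combine 36, th(39) → 75
combine 59, 75 → 134
combine al(100), 134 → 234
The encoded length is the sum of every internal node's weight: 36 + 59 + 75 + 134 + 234 = 538 bits.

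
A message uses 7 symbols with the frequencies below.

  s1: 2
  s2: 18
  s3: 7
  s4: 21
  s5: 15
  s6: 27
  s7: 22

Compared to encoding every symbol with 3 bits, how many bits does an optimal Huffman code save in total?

40

Fixed-length: 3 bits × 112 symbols = 336 bits.
Huffman merges:
combine s1(2), s3(7) → 9
combine 9, s5(15) → 24
combine s2(18), s4(21) → 39
combine s7(22), 24 → 46
combine s6(27), 39 → 66
combine 46, 66 → 112
Huffman total = 9 + 24 + 39 + 46 + 66 + 112 = 296 bits.
Saving = 336 − 296 = 40 bits.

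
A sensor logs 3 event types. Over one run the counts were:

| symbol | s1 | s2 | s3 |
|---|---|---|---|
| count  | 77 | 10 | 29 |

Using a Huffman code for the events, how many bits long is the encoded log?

155

Greedily combine the two least-frequent nodes:
combine s2(10), s3(29) → 39
combine 39, s1(77) → 116
Total encoded bits = sum of merged weights = 39 + 116 = 155.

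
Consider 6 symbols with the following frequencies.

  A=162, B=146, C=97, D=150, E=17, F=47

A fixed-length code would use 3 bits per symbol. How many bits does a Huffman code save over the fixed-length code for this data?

Fixed-length: 3 bits × 619 symbols = 1857 bits.
Huffman merges:
combine E(17), F(47) → 64
combine 64, C(97) → 161
combine B(146), D(150) → 296
combine 161, A(162) → 323
combine 296, 323 → 619
Huffman total = 64 + 161 + 296 + 323 + 619 = 1463 bits.
Saving = 1857 − 1463 = 394 bits.

394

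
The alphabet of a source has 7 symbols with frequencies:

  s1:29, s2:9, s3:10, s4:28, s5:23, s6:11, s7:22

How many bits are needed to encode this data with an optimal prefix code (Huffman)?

Greedily combine the two least-frequent nodes:
combine s2(9), s3(10) → 19
combine s6(11), 19 → 30
combine s7(22), s5(23) → 45
combine s4(28), s1(29) → 57
combine 30, 45 → 75
combine 57, 75 → 132
Total encoded bits = sum of merged weights = 19 + 30 + 45 + 57 + 75 + 132 = 358.

358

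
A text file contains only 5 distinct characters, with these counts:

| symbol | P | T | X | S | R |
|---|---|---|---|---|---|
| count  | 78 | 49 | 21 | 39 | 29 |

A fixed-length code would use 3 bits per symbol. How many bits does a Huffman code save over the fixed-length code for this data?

166

Fixed-length: 3 bits × 216 symbols = 648 bits.
Huffman merges:
merge X(21) and R(29): 50
merge S(39) and T(49): 88
merge 50 and P(78): 128
merge 88 and 128: 216
Huffman total = 50 + 88 + 128 + 216 = 482 bits.
Saving = 648 − 482 = 166 bits.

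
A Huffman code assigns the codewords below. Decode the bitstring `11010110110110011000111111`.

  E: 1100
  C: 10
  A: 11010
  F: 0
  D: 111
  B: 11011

Read left to right; each codeword is recognised as soon as it completes (prefix code):
  11010→A | 11011→B | 0→F | 1100→E | 1100→E | 0→F | 111→D | 111→D
Decoded message: ABFEEFDD

ABFEEFDD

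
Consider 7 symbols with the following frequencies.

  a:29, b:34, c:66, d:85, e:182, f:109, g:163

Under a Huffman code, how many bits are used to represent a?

4

Huffman merges, smallest pair first:
combine a(29), b(34) → 63
combine 63, c(66) → 129
combine d(85), f(109) → 194
combine 129, g(163) → 292
combine e(182), 194 → 376
combine 292, 376 → 668
a's leaf is at depth 4, giving a 4-bit codeword.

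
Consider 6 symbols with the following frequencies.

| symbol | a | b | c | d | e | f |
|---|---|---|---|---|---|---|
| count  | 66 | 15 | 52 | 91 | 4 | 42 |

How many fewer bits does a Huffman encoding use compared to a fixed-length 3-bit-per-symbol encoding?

190

Fixed-length: 3 bits × 270 symbols = 810 bits.
Huffman merges:
combine e(4), b(15) → 19
combine 19, f(42) → 61
combine c(52), 61 → 113
combine a(66), d(91) → 157
combine 113, 157 → 270
Huffman total = 19 + 61 + 113 + 157 + 270 = 620 bits.
Saving = 810 − 620 = 190 bits.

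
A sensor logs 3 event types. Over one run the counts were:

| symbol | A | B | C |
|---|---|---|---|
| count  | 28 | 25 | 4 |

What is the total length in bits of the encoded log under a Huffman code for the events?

Merge the two smallest weights repeatedly:
C(4) + B(25) → 29
A(28) + 29 → 57
The encoded length is the sum of every internal node's weight: 29 + 57 = 86 bits.

86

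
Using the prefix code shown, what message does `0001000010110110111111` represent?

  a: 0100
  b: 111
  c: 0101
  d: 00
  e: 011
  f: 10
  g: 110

dadfggbb

Read left to right; each codeword is recognised as soon as it completes (prefix code):
  00→d | 0100→a | 00→d | 10→f | 110→g | 110→g | 111→b | 111→b
Decoded message: dadfggbb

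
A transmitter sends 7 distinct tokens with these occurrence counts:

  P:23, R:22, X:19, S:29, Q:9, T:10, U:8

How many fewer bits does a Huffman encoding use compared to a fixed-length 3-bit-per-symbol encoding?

Fixed-length: 3 bits × 120 symbols = 360 bits.
Huffman merges:
U(8) + Q(9) → 17
T(10) + 17 → 27
X(19) + R(22) → 41
P(23) + 27 → 50
S(29) + 41 → 70
50 + 70 → 120
Huffman total = 17 + 27 + 41 + 50 + 70 + 120 = 325 bits.
Saving = 360 − 325 = 35 bits.

35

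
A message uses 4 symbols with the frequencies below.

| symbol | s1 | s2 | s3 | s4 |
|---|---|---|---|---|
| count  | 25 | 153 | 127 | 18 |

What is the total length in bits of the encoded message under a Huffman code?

536

Merge the two smallest weights repeatedly:
merge s4(18) and s1(25): 43
merge 43 and s3(127): 170
merge s2(153) and 170: 323
Each symbol's bit-cost is frequency × depth; summing gives 536 bits (equivalently 43 + 170 + 323).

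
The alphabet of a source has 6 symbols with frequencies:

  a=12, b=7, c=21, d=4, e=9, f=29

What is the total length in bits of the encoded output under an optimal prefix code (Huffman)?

Greedily combine the two least-frequent nodes:
merge d(4) and b(7): 11
merge e(9) and 11: 20
merge a(12) and 20: 32
merge c(21) and f(29): 50
merge 32 and 50: 82
Total encoded bits = sum of merged weights = 11 + 20 + 32 + 50 + 82 = 195.

195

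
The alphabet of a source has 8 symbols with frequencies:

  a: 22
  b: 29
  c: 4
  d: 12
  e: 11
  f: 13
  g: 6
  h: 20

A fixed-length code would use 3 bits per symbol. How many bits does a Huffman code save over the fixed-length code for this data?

Fixed-length: 3 bits × 117 symbols = 351 bits.
Huffman merges:
merge c(4) and g(6): 10
merge 10 and e(11): 21
merge d(12) and f(13): 25
merge h(20) and 21: 41
merge a(22) and 25: 47
merge b(29) and 41: 70
merge 47 and 70: 117
Huffman total = 10 + 21 + 25 + 41 + 47 + 70 + 117 = 331 bits.
Saving = 351 − 331 = 20 bits.

20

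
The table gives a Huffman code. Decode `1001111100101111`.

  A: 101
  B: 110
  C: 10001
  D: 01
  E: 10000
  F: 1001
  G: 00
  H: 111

FHFDH

Read left to right; each codeword is recognised as soon as it completes (prefix code):
  1001→F | 111→H | 1001→F | 01→D | 111→H
Decoded message: FHFDH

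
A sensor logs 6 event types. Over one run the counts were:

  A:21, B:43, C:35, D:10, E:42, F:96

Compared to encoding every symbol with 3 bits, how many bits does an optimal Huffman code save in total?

Fixed-length: 3 bits × 247 symbols = 741 bits.
Huffman merges:
combine D(10), A(21) → 31
combine 31, C(35) → 66
combine E(42), B(43) → 85
combine 66, 85 → 151
combine F(96), 151 → 247
Huffman total = 31 + 66 + 85 + 151 + 247 = 580 bits.
Saving = 741 − 580 = 161 bits.

161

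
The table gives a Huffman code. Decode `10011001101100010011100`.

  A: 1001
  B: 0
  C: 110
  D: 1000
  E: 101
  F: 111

Read left to right; each codeword is recognised as soon as it completes (prefix code):
  1001→A | 1001→A | 101→E | 1000→D | 1001→A | 110→C | 0→B
Decoded message: AAEDACB

AAEDACB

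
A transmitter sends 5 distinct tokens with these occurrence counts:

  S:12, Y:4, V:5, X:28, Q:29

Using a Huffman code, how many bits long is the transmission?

Merge the two smallest weights repeatedly:
combine Y(4), V(5) → 9
combine 9, S(12) → 21
combine 21, X(28) → 49
combine Q(29), 49 → 78
The encoded length is the sum of every internal node's weight: 9 + 21 + 49 + 78 = 157 bits.

157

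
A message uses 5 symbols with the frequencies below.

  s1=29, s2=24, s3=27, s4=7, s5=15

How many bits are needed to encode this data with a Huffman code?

Build the Huffman tree bottom-up:
s4(7) + s5(15) → 22
22 + s2(24) → 46
s3(27) + s1(29) → 56
46 + 56 → 102
Total encoded bits = sum of merged weights = 22 + 46 + 56 + 102 = 226.

226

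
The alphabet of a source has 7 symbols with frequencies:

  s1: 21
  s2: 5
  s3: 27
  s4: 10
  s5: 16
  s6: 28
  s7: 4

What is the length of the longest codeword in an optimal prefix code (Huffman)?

5

Merge the two lowest-weight nodes at each step:
combine s7(4), s2(5) → 9
combine 9, s4(10) → 19
combine s5(16), 19 → 35
combine s1(21), s3(27) → 48
combine s6(28), 35 → 63
combine 48, 63 → 111
The rarest symbols sit at the bottom; the longest codeword is 5 bits.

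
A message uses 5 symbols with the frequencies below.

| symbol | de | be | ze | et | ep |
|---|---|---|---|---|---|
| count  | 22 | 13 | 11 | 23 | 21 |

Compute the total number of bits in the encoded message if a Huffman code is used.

204

Merge the two smallest weights repeatedly:
combine ze(11), be(13) → 24
combine ep(21), de(22) → 43
combine et(23), 24 → 47
combine 43, 47 → 90
Each symbol's bit-cost is frequency × depth; summing gives 204 bits (equivalently 24 + 43 + 47 + 90).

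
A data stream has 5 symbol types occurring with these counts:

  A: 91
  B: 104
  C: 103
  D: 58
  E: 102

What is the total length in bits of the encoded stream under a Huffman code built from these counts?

1065

Build the Huffman tree bottom-up:
D(58) + A(91) → 149
E(102) + C(103) → 205
B(104) + 149 → 253
205 + 253 → 458
The encoded length is the sum of every internal node's weight: 149 + 205 + 253 + 458 = 1065 bits.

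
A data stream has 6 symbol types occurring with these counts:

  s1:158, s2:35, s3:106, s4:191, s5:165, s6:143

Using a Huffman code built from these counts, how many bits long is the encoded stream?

2021

Greedily combine the two least-frequent nodes:
merge s2(35) and s3(106): 141
merge 141 and s6(143): 284
merge s1(158) and s5(165): 323
merge s4(191) and 284: 475
merge 323 and 475: 798
The encoded length is the sum of every internal node's weight: 141 + 284 + 323 + 475 + 798 = 2021 bits.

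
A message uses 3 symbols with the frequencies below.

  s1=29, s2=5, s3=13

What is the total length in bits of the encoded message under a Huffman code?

65

Merge the two smallest weights repeatedly:
merge s2(5) and s3(13): 18
merge 18 and s1(29): 47
Total encoded bits = sum of merged weights = 18 + 47 = 65.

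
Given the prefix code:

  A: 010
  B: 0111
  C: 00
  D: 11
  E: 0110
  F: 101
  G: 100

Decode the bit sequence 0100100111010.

AABA

Read left to right; each codeword is recognised as soon as it completes (prefix code):
  010→A | 010→A | 0111→B | 010→A
Decoded message: AABA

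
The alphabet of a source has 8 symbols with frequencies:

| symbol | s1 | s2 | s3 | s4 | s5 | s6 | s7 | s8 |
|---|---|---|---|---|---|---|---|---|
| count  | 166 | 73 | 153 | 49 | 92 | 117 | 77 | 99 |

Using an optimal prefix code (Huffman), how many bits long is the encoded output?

Build the Huffman tree bottom-up:
merge s4(49) and s2(73): 122
merge s7(77) and s5(92): 169
merge s8(99) and s6(117): 216
merge 122 and s3(153): 275
merge s1(166) and 169: 335
merge 216 and 275: 491
merge 335 and 491: 826
Each symbol's bit-cost is frequency × depth; summing gives 2434 bits (equivalently 122 + 169 + 216 + 275 + 335 + 491 + 826).

2434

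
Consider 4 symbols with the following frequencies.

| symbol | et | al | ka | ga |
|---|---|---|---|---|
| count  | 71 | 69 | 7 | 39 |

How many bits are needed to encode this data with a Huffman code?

Build the Huffman tree bottom-up:
merge ka(7) and ga(39): 46
merge 46 and al(69): 115
merge et(71) and 115: 186
Total encoded bits = sum of merged weights = 46 + 115 + 186 = 347.

347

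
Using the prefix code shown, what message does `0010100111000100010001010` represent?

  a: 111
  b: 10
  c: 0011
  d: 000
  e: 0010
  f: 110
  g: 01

Read left to right; each codeword is recognised as soon as it completes (prefix code):
  0010→e | 10→b | 01→g | 110→f | 0010→e | 0010→e | 0010→e | 10→b
Decoded message: ebgfeeeb

ebgfeeeb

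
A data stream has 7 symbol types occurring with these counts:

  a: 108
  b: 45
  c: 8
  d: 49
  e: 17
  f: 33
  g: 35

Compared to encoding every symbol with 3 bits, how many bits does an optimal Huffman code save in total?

Fixed-length: 3 bits × 295 symbols = 885 bits.
Huffman merges:
merge c(8) and e(17): 25
merge 25 and f(33): 58
merge g(35) and b(45): 80
merge d(49) and 58: 107
merge 80 and 107: 187
merge a(108) and 187: 295
Huffman total = 25 + 58 + 80 + 107 + 187 + 295 = 752 bits.
Saving = 885 − 752 = 133 bits.

133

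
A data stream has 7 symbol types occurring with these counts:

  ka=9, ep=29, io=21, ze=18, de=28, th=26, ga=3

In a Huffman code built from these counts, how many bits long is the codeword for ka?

Huffman merges, smallest pair first:
combine ga(3), ka(9) → 12
combine 12, ze(18) → 30
combine io(21), th(26) → 47
combine de(28), ep(29) → 57
combine 30, 47 → 77
combine 57, 77 → 134
ka's leaf is at depth 4, giving a 4-bit codeword.

4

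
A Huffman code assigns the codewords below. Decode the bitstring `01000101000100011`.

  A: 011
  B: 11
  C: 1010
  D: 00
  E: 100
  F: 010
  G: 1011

FDCDEA

Read left to right; each codeword is recognised as soon as it completes (prefix code):
  010→F | 00→D | 1010→C | 00→D | 100→E | 011→A
Decoded message: FDCDEA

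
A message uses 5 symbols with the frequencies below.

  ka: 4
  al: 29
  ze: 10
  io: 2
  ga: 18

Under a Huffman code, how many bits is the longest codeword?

Merge the two lowest-weight nodes at each step:
combine io(2), ka(4) → 6
combine 6, ze(10) → 16
combine 16, ga(18) → 34
combine al(29), 34 → 63
The rarest symbols sit at the bottom; the longest codeword is 4 bits.

4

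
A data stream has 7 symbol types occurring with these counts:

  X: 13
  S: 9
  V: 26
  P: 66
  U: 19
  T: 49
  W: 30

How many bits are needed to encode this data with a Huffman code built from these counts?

543

Merge the two smallest weights repeatedly:
combine S(9), X(13) → 22
combine U(19), 22 → 41
combine V(26), W(30) → 56
combine 41, T(49) → 90
combine 56, P(66) → 122
combine 90, 122 → 212
The encoded length is the sum of every internal node's weight: 22 + 41 + 56 + 90 + 122 + 212 = 543 bits.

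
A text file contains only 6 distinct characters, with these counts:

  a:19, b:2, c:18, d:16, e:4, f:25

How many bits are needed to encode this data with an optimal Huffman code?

196

Build the Huffman tree bottom-up:
merge b(2) and e(4): 6
merge 6 and d(16): 22
merge c(18) and a(19): 37
merge 22 and f(25): 47
merge 37 and 47: 84
Each symbol's bit-cost is frequency × depth; summing gives 196 bits (equivalently 6 + 22 + 37 + 47 + 84).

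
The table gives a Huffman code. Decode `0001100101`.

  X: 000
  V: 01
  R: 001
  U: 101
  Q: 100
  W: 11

Read left to right; each codeword is recognised as soon as it completes (prefix code):
  000→X | 11→W | 001→R | 01→V
Decoded message: XWRV

XWRV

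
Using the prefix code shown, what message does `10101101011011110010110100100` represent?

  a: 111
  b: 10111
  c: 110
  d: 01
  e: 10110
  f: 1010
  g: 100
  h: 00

Read left to right; each codeword is recognised as soon as it completes (prefix code):
  1010→f | 110→c | 10110→e | 111→a | 100→g | 10110→e | 100→g | 100→g
Decoded message: fceagegg

fceagegg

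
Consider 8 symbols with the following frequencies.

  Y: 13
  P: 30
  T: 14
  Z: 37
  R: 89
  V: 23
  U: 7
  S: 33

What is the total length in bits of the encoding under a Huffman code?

666

Build the Huffman tree bottom-up:
combine U(7), Y(13) → 20
combine T(14), 20 → 34
combine V(23), P(30) → 53
combine S(33), 34 → 67
combine Z(37), 53 → 90
combine 67, R(89) → 156
combine 90, 156 → 246
Each symbol's bit-cost is frequency × depth; summing gives 666 bits (equivalently 20 + 34 + 53 + 67 + 90 + 156 + 246).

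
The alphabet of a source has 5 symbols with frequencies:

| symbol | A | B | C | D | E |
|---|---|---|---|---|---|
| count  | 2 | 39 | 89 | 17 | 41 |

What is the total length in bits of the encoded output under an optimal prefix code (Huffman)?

364

Merge the two smallest weights repeatedly:
merge A(2) and D(17): 19
merge 19 and B(39): 58
merge E(41) and 58: 99
merge C(89) and 99: 188
Total encoded bits = sum of merged weights = 19 + 58 + 99 + 188 = 364.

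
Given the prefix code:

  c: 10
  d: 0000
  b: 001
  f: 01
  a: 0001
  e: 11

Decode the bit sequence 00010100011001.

Read left to right; each codeword is recognised as soon as it completes (prefix code):
  0001→a | 01→f | 0001→a | 10→c | 01→f
Decoded message: afacf

afacf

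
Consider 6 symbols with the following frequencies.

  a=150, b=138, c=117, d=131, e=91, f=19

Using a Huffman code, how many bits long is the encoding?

1629

Build the Huffman tree bottom-up:
combine f(19), e(91) → 110
combine 110, c(117) → 227
combine d(131), b(138) → 269
combine a(150), 227 → 377
combine 269, 377 → 646
The encoded length is the sum of every internal node's weight: 110 + 227 + 269 + 377 + 646 = 1629 bits.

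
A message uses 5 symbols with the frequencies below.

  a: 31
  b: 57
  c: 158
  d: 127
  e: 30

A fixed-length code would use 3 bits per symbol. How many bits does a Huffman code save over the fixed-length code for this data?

Fixed-length: 3 bits × 403 symbols = 1209 bits.
Huffman merges:
e(30) + a(31) → 61
b(57) + 61 → 118
118 + d(127) → 245
c(158) + 245 → 403
Huffman total = 61 + 118 + 245 + 403 = 827 bits.
Saving = 1209 − 827 = 382 bits.

382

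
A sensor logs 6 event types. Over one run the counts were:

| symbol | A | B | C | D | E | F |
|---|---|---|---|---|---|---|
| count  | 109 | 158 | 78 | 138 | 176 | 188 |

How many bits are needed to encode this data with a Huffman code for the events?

2177

Merge the two smallest weights repeatedly:
merge C(78) and A(109): 187
merge D(138) and B(158): 296
merge E(176) and 187: 363
merge F(188) and 296: 484
merge 363 and 484: 847
The encoded length is the sum of every internal node's weight: 187 + 296 + 363 + 484 + 847 = 2177 bits.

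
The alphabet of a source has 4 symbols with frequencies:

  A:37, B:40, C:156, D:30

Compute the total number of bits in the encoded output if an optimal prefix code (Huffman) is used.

437

Greedily combine the two least-frequent nodes:
D(30) + A(37) → 67
B(40) + 67 → 107
107 + C(156) → 263
Each symbol's bit-cost is frequency × depth; summing gives 437 bits (equivalently 67 + 107 + 263).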